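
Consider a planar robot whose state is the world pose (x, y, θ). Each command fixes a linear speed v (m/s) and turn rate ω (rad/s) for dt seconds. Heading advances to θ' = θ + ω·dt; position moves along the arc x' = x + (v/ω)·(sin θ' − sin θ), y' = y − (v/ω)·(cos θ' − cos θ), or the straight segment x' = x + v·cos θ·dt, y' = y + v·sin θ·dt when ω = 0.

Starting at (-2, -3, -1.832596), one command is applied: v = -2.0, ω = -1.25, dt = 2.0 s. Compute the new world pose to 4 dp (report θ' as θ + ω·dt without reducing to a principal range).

θ' = -1.8326 + -1.25·2.0 = -4.3326
R = v/ω = -2.0/-1.25 = 1.6000
x' = -2 + 1.6000·(sin -4.3326 − sin -1.8326) = 1.0315
y' = -3 − 1.6000·(cos -4.3326 − cos -1.8326) = -2.8209

(1.0315, -2.8209, -4.3326)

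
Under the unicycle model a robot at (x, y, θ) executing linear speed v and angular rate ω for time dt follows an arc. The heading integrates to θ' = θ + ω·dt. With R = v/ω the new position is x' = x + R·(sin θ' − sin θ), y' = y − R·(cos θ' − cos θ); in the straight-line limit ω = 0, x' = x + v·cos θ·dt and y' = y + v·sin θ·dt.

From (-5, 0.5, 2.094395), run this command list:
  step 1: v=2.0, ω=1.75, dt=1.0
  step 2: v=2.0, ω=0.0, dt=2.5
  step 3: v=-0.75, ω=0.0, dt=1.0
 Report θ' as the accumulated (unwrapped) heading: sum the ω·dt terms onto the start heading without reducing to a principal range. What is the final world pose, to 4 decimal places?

step 1: θ'=3.8444 (R=1.1429) → pose (-6.7284, 0.8006, 3.8444)
step 2: θ'=3.8444 (straight) → pose (-10.5436, -2.4312, 3.8444)
step 3: θ'=3.8444 (straight) → pose (-9.9713, -1.9464, 3.8444)

(-9.9713, -1.9464, 3.8444)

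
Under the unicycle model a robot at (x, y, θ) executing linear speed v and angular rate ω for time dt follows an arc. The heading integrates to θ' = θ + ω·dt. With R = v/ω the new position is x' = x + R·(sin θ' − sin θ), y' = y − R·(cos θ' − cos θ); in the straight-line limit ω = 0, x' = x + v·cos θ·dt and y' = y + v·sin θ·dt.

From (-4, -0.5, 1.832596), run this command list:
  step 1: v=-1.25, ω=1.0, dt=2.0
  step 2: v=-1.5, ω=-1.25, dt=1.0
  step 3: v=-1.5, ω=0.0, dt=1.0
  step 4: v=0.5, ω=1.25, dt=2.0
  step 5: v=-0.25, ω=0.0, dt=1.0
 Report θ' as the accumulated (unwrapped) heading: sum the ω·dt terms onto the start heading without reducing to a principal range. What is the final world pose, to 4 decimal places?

step 1: θ'=3.8326 (R=-1.2500) → pose (-1.9960, -1.1397, 3.8326)
step 2: θ'=2.5826 (R=1.2000) → pose (-0.5948, -1.0471, 2.5826)
step 3: θ'=2.5826 (straight) → pose (0.6769, -1.8426, 2.5826)
step 4: θ'=5.0826 (R=0.4000) → pose (0.0919, -2.3265, 5.0826)
step 5: θ'=5.0826 (straight) → pose (0.0014, -2.0934, 5.0826)

(0.0014, -2.0934, 5.0826)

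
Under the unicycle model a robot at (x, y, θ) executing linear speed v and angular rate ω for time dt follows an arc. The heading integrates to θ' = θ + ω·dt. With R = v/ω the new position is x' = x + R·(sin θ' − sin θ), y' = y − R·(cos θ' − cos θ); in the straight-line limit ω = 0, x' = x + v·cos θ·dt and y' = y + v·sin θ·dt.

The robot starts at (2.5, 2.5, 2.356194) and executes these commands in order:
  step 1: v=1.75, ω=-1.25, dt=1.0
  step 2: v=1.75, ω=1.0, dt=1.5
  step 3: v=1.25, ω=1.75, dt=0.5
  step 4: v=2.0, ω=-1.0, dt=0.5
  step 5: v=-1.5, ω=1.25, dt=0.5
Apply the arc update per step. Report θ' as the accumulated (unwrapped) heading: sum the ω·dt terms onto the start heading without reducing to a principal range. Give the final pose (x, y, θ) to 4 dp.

step 1: θ'=1.1062 (R=-1.4000) → pose (2.2384, 4.1172, 1.1062)
step 2: θ'=2.6062 (R=1.7500) → pose (1.5667, 6.4065, 2.6062)
step 3: θ'=3.4812 (R=0.7143) → pose (0.9643, 6.4656, 3.4812)
step 4: θ'=2.9812 (R=-2.0000) → pose (-0.0213, 6.3771, 2.9812)
step 5: θ'=3.6062 (R=-1.2000) → pose (0.7080, 6.4889, 3.6062)

(0.7080, 6.4889, 3.6062)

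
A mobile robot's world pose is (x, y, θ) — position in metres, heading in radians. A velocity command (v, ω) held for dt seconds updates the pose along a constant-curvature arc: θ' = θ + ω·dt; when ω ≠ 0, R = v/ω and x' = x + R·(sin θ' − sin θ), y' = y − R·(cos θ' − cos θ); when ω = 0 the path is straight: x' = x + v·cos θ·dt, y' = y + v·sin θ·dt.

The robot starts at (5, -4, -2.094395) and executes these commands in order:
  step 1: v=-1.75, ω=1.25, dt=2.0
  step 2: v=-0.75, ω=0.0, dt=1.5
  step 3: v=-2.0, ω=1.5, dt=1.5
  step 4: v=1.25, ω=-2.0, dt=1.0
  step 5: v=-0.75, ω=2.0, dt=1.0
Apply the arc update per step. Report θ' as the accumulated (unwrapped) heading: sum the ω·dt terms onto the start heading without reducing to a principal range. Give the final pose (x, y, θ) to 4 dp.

step 1: θ'=0.4056 (R=-1.4000) → pose (3.2352, -2.0136, 0.4056)
step 2: θ'=0.4056 (straight) → pose (2.2014, -2.4575, 0.4056)
step 3: θ'=2.6556 (R=-1.3333) → pose (2.1048, -4.8616, 2.6556)
step 4: θ'=0.6556 (R=-0.6250) → pose (2.0157, -3.8135, 0.6556)
step 5: θ'=2.6556 (R=-0.3750) → pose (2.0691, -4.4424, 2.6556)

(2.0691, -4.4424, 2.6556)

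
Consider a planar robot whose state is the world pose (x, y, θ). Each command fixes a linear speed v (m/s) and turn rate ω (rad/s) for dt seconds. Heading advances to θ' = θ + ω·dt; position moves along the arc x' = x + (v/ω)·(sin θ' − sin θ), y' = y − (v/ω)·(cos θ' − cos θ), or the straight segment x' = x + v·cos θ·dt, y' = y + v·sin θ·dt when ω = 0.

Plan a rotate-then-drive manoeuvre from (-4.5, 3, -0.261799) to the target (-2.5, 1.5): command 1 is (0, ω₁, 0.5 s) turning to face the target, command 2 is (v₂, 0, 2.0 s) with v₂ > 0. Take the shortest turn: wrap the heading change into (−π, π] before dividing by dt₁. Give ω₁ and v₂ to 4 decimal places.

heading to target = atan2(1.5−3, -2.5−-4.5) = -0.6435
Δθ = wrap(-0.6435 − -0.2618) = -0.3817; ω₁ = Δθ/dt₁ = -0.7634
distance = √((-2.5−-4.5)² + (1.5−3)²) = 2.5000; v₂ = distance/dt₂ = 1.2500

ω₁ = -0.7634, v₂ = 1.2500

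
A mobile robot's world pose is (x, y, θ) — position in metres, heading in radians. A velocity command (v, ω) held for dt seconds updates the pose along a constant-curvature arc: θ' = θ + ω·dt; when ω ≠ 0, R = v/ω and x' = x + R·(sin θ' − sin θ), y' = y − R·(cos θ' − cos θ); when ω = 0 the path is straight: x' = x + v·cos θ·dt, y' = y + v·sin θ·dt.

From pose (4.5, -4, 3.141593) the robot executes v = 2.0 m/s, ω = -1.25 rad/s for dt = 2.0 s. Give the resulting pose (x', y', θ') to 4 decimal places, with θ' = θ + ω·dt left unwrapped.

θ' = 3.1416 + -1.25·2.0 = 0.6416
R = v/ω = 2.0/-1.25 = -1.6000
x' = 4.5 + -1.6000·(sin 0.6416 − sin 3.1416) = 3.5424
y' = -4 − -1.6000·(cos 0.6416 − cos 3.1416) = -1.1182

(3.5424, -1.1182, 0.6416)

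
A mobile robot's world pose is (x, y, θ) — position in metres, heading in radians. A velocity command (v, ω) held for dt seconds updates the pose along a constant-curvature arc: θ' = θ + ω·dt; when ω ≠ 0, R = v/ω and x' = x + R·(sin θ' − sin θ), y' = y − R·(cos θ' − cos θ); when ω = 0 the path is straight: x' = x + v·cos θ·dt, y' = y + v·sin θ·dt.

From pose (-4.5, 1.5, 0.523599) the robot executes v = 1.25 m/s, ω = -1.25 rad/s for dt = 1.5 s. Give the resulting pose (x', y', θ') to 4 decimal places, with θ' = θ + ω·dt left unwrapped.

θ' = 0.5236 + -1.25·1.5 = -1.3514
R = v/ω = 1.25/-1.25 = -1.0000
x' = -4.5 + -1.0000·(sin -1.3514 − sin 0.5236) = -3.0240
y' = 1.5 − -1.0000·(cos -1.3514 − cos 0.5236) = 0.8516

(-3.0240, 0.8516, -1.3514)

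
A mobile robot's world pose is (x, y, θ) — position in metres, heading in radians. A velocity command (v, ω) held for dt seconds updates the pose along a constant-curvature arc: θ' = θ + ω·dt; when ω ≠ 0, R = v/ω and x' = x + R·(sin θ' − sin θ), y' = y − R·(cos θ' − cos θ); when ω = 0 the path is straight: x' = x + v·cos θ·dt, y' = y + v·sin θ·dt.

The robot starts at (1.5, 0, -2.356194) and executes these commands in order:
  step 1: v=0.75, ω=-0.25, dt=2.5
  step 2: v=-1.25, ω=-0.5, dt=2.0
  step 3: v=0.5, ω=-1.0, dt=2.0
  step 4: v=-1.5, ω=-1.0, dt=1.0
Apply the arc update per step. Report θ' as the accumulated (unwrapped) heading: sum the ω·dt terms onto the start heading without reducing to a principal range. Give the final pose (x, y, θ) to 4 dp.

(0.9313, -0.5445, -6.9812)

step 1: θ'=-2.9812 (R=-3.0000) → pose (-0.1422, -0.8402, -2.9812)
step 2: θ'=-3.9812 (R=2.5000) → pose (2.1180, -1.6387, -3.9812)
step 3: θ'=-5.9812 (R=-0.5000) → pose (2.3415, -0.8274, -5.9812)
step 4: θ'=-6.9812 (R=1.5000) → pose (0.9313, -0.5445, -6.9812)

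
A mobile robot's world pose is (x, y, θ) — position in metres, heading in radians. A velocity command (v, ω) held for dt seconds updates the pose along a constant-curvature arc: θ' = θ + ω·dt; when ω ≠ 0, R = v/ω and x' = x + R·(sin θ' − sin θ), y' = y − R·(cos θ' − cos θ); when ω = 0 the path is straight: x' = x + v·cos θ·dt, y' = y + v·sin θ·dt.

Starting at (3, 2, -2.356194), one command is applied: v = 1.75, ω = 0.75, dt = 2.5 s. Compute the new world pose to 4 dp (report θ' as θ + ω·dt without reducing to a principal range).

(3.5700, -1.7183, -0.4812)

θ' = -2.3562 + 0.75·2.5 = -0.4812
R = v/ω = 1.75/0.75 = 2.3333
x' = 3 + 2.3333·(sin -0.4812 − sin -2.3562) = 3.5700
y' = 2 − 2.3333·(cos -0.4812 − cos -2.3562) = -1.7183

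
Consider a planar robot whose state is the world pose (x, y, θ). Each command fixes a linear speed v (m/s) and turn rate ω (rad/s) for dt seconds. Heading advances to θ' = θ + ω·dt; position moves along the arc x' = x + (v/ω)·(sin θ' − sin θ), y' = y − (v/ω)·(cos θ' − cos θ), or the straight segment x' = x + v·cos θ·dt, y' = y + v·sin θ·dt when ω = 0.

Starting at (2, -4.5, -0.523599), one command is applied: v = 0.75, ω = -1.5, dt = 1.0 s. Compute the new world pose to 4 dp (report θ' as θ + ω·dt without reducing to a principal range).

θ' = -0.5236 + -1.5·1.0 = -2.0236
R = v/ω = 0.75/-1.5 = -0.5000
x' = 2 + -0.5000·(sin -2.0236 − sin -0.5236) = 2.1996
y' = -4.5 − -0.5000·(cos -2.0236 − cos -0.5236) = -5.1518

(2.1996, -5.1518, -2.0236)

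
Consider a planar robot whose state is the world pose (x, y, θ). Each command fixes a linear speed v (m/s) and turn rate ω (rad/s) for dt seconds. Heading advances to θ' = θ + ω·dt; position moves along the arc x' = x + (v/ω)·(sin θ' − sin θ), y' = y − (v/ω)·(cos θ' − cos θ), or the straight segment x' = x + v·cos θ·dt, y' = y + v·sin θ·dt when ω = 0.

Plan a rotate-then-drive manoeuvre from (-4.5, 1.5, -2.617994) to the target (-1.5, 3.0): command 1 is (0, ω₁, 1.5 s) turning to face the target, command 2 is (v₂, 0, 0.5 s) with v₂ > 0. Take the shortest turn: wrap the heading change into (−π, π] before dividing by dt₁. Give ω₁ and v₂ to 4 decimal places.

heading to target = atan2(3−1.5, -1.5−-4.5) = 0.4636
Δθ = wrap(0.4636 − -2.6180) = 3.0816; ω₁ = Δθ/dt₁ = 2.0544
distance = √((-1.5−-4.5)² + (3−1.5)²) = 3.3541; v₂ = distance/dt₂ = 6.7082

ω₁ = 2.0544, v₂ = 6.7082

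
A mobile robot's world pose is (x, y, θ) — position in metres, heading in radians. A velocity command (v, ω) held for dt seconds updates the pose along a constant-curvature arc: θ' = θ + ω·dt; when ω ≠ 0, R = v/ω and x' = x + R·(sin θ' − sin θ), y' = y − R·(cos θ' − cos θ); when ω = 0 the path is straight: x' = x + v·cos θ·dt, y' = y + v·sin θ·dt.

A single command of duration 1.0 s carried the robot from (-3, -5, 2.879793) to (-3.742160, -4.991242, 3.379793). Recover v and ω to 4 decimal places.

Δθ = 3.379793 − 2.879793 = 0.500000
ω = Δθ/dt = 0.500000/1.0 = 0.5000
R = Δx/(sin θ' − sin θ) = 1.5000
v = R·ω = 1.5000·0.5000 = 0.7500

v = 0.7500, ω = 0.5000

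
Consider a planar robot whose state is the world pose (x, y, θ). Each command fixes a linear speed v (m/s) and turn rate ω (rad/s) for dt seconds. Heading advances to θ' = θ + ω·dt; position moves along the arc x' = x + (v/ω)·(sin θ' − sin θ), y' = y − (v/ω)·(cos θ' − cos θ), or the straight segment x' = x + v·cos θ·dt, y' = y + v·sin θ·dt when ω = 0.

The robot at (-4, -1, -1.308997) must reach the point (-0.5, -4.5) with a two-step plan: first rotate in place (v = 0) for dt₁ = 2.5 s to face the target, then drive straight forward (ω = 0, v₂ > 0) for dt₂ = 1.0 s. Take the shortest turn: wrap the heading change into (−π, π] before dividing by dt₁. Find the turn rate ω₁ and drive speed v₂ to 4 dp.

ω₁ = 0.2094, v₂ = 4.9497

heading to target = atan2(-4.5−-1, -0.5−-4) = -0.7854
Δθ = wrap(-0.7854 − -1.3090) = 0.5236; ω₁ = Δθ/dt₁ = 0.2094
distance = √((-0.5−-4)² + (-4.5−-1)²) = 4.9497; v₂ = distance/dt₂ = 4.9497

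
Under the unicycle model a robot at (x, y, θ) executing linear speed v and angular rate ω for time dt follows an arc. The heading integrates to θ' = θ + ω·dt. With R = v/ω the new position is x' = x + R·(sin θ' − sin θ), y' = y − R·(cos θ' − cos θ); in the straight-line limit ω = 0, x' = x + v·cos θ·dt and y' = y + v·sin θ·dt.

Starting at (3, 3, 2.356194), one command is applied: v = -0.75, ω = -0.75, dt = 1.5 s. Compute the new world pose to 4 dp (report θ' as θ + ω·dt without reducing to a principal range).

θ' = 2.3562 + -0.75·1.5 = 1.2312
R = v/ω = -0.75/-0.75 = 1.0000
x' = 3 + 1.0000·(sin 1.2312 − sin 2.3562) = 3.2358
y' = 3 − 1.0000·(cos 1.2312 − cos 2.3562) = 1.9598

(3.2358, 1.9598, 1.2312)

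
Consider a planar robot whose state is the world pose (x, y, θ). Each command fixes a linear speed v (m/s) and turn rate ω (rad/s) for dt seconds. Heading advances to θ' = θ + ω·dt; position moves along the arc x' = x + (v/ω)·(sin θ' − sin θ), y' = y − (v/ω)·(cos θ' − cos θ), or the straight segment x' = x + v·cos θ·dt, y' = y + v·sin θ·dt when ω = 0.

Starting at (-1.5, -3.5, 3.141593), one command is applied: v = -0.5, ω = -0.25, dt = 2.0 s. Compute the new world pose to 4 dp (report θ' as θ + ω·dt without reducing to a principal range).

(-0.5411, -3.7448, 2.6416)

θ' = 3.1416 + -0.25·2.0 = 2.6416
R = v/ω = -0.5/-0.25 = 2.0000
x' = -1.5 + 2.0000·(sin 2.6416 − sin 3.1416) = -0.5411
y' = -3.5 − 2.0000·(cos 2.6416 − cos 3.1416) = -3.7448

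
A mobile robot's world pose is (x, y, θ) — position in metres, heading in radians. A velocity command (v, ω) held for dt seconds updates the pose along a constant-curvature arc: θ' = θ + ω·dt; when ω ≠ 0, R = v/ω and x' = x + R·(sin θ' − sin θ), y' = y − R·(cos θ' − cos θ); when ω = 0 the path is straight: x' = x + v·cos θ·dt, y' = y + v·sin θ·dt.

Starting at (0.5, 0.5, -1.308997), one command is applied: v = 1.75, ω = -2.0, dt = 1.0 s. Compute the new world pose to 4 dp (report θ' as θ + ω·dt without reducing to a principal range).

(-0.4910, -0.5892, -3.3090)

θ' = -1.3090 + -2.0·1.0 = -3.3090
R = v/ω = 1.75/-2.0 = -0.8750
x' = 0.5 + -0.8750·(sin -3.3090 − sin -1.3090) = -0.4910
y' = 0.5 − -0.8750·(cos -3.3090 − cos -1.3090) = -0.5892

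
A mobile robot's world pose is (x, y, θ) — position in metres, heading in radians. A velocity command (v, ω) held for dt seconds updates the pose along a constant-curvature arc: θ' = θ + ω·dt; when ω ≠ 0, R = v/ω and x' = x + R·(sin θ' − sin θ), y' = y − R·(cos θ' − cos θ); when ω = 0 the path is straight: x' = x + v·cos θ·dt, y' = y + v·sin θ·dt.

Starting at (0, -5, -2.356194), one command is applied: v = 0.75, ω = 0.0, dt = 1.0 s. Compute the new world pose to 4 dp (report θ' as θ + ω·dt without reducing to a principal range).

(-0.5303, -5.5303, -2.3562)

θ' = -2.3562 + 0.0·1.0 = -2.3562
ω = 0 → straight: x' = 0 + 0.75·cos(-2.3562)·1.0 = -0.5303
y' = -5 + 0.75·sin(-2.3562)·1.0 = -5.5303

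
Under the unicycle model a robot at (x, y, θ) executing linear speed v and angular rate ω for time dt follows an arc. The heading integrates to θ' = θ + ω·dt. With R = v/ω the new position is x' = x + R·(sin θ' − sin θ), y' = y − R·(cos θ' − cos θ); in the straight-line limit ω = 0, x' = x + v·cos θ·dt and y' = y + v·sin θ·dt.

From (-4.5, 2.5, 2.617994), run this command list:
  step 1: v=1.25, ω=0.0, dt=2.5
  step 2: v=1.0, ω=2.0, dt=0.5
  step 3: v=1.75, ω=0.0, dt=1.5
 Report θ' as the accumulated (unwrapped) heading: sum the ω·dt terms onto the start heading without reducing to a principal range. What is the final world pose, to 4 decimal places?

step 1: θ'=2.6180 (straight) → pose (-7.2063, 4.0625, 2.6180)
step 2: θ'=3.6180 (R=0.5000) → pose (-7.6856, 4.0738, 3.6180)
step 3: θ'=3.6180 (straight) → pose (-10.0183, 2.8700, 3.6180)

(-10.0183, 2.8700, 3.6180)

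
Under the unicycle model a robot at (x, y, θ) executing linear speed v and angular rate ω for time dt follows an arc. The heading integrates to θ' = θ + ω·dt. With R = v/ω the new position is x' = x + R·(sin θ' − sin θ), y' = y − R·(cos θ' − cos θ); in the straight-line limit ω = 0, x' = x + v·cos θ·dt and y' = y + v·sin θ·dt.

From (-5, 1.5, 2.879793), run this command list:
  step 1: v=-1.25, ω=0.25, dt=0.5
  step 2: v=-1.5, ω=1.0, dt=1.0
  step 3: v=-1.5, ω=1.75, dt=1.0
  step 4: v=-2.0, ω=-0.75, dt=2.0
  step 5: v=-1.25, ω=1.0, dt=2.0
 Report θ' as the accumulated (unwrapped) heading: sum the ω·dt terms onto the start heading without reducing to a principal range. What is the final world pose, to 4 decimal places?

(-5.3964, 8.4675, 6.2548)

step 1: θ'=3.0048 (R=-5.0000) → pose (-4.3878, 1.3763, 3.0048)
step 2: θ'=4.0048 (R=-1.5000) → pose (-3.0433, 1.8873, 4.0048)
step 3: θ'=5.7548 (R=-0.8571) → pose (-3.2626, 3.1847, 5.7548)
step 4: θ'=4.2548 (R=2.6667) → pose (-4.3105, 6.6658, 4.2548)
step 5: θ'=6.2548 (R=-1.2500) → pose (-5.3964, 8.4675, 6.2548)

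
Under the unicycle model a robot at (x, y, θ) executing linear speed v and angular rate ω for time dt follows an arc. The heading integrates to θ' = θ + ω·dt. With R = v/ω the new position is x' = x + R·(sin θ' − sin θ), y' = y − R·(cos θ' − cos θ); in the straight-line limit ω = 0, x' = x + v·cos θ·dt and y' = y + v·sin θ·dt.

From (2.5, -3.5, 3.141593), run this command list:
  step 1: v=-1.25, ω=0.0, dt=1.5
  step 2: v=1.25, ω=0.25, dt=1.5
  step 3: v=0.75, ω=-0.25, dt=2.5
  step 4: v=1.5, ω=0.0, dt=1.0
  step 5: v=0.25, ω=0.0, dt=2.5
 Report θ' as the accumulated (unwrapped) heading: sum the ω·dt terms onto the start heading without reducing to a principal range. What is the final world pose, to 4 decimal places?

step 1: θ'=3.1416 (straight) → pose (4.3750, -3.5000, 3.1416)
step 2: θ'=3.5166 (R=5.0000) → pose (2.5436, -3.8475, 3.5166)
step 3: θ'=2.8916 (R=-3.0000) → pose (0.7026, -3.9627, 2.8916)
step 4: θ'=2.8916 (straight) → pose (-0.7508, -3.5916, 2.8916)
step 5: θ'=2.8916 (straight) → pose (-1.3563, -3.4369, 2.8916)

(-1.3563, -3.4369, 2.8916)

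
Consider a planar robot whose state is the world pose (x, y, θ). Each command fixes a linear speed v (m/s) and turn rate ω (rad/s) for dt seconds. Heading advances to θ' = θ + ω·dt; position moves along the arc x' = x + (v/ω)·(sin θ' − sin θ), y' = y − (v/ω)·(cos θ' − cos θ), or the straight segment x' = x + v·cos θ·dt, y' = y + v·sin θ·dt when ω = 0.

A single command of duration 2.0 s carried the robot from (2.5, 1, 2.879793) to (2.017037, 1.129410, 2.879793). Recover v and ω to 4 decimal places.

v = 0.2500, ω = 0.0000

Δθ = 2.879793 − 2.879793 = 0.000000
ω = Δθ/dt = 0.000000/2.0 = 0.0000
ω = 0 → v = (Δx·cos θ + Δy·sin θ)/dt = 0.2500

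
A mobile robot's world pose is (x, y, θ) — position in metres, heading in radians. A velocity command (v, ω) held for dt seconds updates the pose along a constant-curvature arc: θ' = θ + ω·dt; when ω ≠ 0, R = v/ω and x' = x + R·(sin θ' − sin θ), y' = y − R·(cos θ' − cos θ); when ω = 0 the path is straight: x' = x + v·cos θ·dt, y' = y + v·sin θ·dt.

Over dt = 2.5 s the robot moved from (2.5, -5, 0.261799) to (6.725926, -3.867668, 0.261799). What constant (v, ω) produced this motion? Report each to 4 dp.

v = 1.7500, ω = 0.0000

Δθ = 0.261799 − 0.261799 = 0.000000
ω = Δθ/dt = 0.000000/2.5 = 0.0000
ω = 0 → v = (Δx·cos θ + Δy·sin θ)/dt = 1.7500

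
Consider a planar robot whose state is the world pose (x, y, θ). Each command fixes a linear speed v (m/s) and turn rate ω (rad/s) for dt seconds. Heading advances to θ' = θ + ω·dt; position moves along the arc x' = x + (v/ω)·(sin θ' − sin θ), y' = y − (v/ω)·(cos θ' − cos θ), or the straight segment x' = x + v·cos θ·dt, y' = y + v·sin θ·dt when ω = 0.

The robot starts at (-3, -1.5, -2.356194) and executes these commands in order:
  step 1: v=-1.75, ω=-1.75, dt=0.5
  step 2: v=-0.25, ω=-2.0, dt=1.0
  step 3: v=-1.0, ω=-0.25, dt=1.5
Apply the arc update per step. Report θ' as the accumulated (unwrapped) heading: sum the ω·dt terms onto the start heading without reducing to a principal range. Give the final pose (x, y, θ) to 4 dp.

step 1: θ'=-3.2312 (R=1.0000) → pose (-2.2034, -1.2111, -3.2312)
step 2: θ'=-5.2312 (R=0.1250) → pose (-2.1060, -1.3976, -5.2312)
step 3: θ'=-5.6062 (R=4.0000) → pose (-3.0739, -2.5321, -5.6062)

(-3.0739, -2.5321, -5.6062)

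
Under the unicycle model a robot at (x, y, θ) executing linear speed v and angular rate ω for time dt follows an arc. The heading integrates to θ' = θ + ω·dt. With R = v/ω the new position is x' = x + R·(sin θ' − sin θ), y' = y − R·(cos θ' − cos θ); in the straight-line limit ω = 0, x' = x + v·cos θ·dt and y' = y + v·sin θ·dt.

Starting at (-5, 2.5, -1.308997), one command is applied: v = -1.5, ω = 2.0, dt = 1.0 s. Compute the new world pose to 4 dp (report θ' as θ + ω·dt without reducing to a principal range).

(-6.2024, 2.8838, 0.6910)

θ' = -1.3090 + 2.0·1.0 = 0.6910
R = v/ω = -1.5/2.0 = -0.7500
x' = -5 + -0.7500·(sin 0.6910 − sin -1.3090) = -6.2024
y' = 2.5 − -0.7500·(cos 0.6910 − cos -1.3090) = 2.8838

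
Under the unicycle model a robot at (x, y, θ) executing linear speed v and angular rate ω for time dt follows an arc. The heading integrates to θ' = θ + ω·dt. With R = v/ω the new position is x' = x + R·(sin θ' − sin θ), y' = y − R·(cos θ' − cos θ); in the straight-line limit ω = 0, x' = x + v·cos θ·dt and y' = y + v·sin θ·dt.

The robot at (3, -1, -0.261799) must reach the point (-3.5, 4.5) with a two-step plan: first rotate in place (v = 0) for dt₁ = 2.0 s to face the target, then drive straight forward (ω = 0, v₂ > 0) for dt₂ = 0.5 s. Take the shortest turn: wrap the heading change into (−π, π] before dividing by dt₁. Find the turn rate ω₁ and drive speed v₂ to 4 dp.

ω₁ = 1.3506, v₂ = 17.0294

heading to target = atan2(4.5−-1, -3.5−3) = 2.4393
Δθ = wrap(2.4393 − -0.2618) = 2.7011; ω₁ = Δθ/dt₁ = 1.3506
distance = √((-3.5−3)² + (4.5−-1)²) = 8.5147; v₂ = distance/dt₂ = 17.0294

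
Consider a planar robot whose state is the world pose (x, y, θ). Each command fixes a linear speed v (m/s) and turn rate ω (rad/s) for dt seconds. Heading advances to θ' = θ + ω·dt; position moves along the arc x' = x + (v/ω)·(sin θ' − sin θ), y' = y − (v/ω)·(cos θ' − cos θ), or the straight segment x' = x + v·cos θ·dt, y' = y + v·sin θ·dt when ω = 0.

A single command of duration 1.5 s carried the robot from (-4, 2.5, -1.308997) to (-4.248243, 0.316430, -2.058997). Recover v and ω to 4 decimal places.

Δθ = -2.058997 − -1.308997 = -0.750000
ω = Δθ/dt = -0.750000/1.5 = -0.5000
R = −Δy/(cos θ' − cos θ) = -3.0000
v = R·ω = -3.0000·-0.5000 = 1.5000

v = 1.5000, ω = -0.5000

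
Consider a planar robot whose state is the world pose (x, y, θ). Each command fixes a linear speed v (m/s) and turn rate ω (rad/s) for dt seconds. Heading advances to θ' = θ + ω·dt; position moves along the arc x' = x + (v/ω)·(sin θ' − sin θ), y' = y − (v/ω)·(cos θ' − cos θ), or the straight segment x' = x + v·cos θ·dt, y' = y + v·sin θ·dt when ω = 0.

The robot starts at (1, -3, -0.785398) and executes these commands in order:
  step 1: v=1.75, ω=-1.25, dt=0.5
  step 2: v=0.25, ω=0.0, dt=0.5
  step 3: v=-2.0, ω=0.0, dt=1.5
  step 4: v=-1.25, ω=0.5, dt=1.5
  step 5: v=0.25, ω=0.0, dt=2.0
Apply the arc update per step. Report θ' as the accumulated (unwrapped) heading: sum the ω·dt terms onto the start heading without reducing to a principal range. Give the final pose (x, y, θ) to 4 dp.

(0.3935, 0.3401, -0.6604)

step 1: θ'=-1.4104 (R=-1.4000) → pose (1.3921, -3.7664, -1.4104)
step 2: θ'=-1.4104 (straight) → pose (1.4120, -3.8897, -1.4104)
step 3: θ'=-1.4104 (straight) → pose (0.9329, -0.9283, -1.4104)
step 4: θ'=-0.6604 (R=-2.5000) → pose (-0.0014, 0.6468, -0.6604)
step 5: θ'=-0.6604 (straight) → pose (0.3935, 0.3401, -0.6604)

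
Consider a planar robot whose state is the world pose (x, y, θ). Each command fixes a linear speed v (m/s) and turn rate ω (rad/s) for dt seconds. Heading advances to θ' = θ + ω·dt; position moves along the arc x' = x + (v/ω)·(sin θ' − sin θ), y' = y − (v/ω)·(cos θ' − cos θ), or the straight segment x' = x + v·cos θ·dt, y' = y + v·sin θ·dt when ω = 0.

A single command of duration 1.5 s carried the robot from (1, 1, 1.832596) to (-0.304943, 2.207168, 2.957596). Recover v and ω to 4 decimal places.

Δθ = 2.957596 − 1.832596 = 1.125000
ω = Δθ/dt = 1.125000/1.5 = 0.7500
R = Δx/(sin θ' − sin θ) = 1.6667
v = R·ω = 1.6667·0.7500 = 1.2500

v = 1.2500, ω = 0.7500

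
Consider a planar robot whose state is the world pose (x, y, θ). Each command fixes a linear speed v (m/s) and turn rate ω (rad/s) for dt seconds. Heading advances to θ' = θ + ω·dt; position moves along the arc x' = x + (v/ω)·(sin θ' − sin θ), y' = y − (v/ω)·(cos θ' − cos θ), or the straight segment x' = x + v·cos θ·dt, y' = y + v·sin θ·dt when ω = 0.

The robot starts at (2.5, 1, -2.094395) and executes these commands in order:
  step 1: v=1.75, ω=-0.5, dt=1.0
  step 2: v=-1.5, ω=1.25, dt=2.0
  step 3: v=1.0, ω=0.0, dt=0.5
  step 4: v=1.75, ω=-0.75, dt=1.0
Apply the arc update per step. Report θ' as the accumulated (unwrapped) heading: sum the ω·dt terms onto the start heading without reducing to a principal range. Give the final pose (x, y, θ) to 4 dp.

step 1: θ'=-2.5944 (R=-3.5000) → pose (1.2899, -0.2390, -2.5944)
step 2: θ'=-0.0944 (R=-1.2000) → pose (0.7787, 1.9805, -0.0944)
step 3: θ'=-0.0944 (straight) → pose (1.2765, 1.9334, -0.0944)
step 4: θ'=-0.8444 (R=-2.3333) → pose (2.8009, 1.1602, -0.8444)

(2.8009, 1.1602, -0.8444)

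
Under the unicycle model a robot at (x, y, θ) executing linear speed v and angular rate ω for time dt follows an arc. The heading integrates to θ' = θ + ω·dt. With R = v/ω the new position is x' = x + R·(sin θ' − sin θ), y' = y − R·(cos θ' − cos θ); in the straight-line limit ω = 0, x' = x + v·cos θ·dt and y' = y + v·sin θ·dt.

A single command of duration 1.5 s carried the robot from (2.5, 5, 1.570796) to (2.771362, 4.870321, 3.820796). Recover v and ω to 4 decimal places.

v = -0.2500, ω = 1.5000

Δθ = 3.820796 − 1.570796 = 2.250000
ω = Δθ/dt = 2.250000/1.5 = 1.5000
R = Δx/(sin θ' − sin θ) = -0.1667
v = R·ω = -0.1667·1.5000 = -0.2500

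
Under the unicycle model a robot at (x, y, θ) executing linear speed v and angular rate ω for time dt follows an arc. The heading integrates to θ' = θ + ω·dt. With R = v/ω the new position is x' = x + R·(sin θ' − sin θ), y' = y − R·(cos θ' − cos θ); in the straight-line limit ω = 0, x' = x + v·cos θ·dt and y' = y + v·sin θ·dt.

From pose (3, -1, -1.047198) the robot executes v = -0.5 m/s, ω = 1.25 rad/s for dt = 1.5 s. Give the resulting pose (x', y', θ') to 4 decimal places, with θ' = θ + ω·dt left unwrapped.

(2.3590, -0.9294, 0.8278)

θ' = -1.0472 + 1.25·1.5 = 0.8278
R = v/ω = -0.5/1.25 = -0.4000
x' = 3 + -0.4000·(sin 0.8278 − sin -1.0472) = 2.3590
y' = -1 − -0.4000·(cos 0.8278 − cos -1.0472) = -0.9294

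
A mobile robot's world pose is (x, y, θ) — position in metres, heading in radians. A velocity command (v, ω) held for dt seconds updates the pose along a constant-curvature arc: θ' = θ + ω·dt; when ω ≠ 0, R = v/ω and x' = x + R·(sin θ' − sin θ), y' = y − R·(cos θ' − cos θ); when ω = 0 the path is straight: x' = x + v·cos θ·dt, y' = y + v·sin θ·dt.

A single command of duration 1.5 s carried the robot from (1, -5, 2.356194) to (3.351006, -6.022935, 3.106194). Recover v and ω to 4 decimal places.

Δθ = 3.106194 − 2.356194 = 0.750000
ω = Δθ/dt = 0.750000/1.5 = 0.5000
R = Δx/(sin θ' − sin θ) = -3.5000
v = R·ω = -3.5000·0.5000 = -1.7500

v = -1.7500, ω = 0.5000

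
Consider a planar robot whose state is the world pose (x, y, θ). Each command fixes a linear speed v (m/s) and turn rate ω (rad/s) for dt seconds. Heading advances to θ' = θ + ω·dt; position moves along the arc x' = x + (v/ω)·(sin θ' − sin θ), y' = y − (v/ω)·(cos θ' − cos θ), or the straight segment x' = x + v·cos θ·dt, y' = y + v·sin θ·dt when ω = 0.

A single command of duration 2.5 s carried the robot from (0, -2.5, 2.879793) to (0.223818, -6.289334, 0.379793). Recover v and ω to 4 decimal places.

v = -2.0000, ω = -1.0000

Δθ = 0.379793 − 2.879793 = -2.500000
ω = Δθ/dt = -2.500000/2.5 = -1.0000
R = −Δy/(cos θ' − cos θ) = 2.0000
v = R·ω = 2.0000·-1.0000 = -2.0000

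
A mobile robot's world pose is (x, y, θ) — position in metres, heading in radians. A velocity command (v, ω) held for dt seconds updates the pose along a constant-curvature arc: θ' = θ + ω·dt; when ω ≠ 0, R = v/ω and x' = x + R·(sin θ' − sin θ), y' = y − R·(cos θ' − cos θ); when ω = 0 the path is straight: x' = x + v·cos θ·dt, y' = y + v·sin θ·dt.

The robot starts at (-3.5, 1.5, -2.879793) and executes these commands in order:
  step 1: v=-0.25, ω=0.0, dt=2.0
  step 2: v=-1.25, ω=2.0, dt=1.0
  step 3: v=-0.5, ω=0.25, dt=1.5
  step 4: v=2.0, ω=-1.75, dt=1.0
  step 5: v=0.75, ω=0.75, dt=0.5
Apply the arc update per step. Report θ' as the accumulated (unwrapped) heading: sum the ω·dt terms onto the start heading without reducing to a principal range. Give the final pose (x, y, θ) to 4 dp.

(-3.1157, 1.0571, -1.8798)

step 1: θ'=-2.8798 (straight) → pose (-3.0170, 1.6294, -2.8798)
step 2: θ'=-0.8798 (R=-0.6250) → pose (-2.6972, 2.6314, -0.8798)
step 3: θ'=-0.5048 (R=-2.0000) → pose (-3.2711, 3.1074, -0.5048)
step 4: θ'=-2.2548 (R=-1.1429) → pose (-2.9381, 1.3849, -2.2548)
step 5: θ'=-1.8798 (R=1.0000) → pose (-3.1157, 1.0571, -1.8798)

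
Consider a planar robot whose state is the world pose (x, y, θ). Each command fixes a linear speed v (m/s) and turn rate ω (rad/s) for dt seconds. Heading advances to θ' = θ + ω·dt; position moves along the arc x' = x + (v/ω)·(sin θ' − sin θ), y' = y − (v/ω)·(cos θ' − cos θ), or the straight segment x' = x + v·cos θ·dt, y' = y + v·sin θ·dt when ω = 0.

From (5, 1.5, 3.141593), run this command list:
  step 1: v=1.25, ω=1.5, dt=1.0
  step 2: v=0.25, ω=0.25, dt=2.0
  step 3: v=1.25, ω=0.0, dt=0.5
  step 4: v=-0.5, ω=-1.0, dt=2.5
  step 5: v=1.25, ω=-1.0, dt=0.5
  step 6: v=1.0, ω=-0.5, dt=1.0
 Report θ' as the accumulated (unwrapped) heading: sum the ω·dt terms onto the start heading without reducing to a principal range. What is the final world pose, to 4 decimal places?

step 1: θ'=4.6416 (R=0.8333) → pose (4.1688, 0.7256, 4.6416)
step 2: θ'=5.1416 (R=1.0000) → pose (4.2570, 0.2387, 5.1416)
step 3: θ'=5.1416 (straight) → pose (4.5170, -0.3296, 5.1416)
step 4: θ'=2.6416 (R=0.5000) → pose (5.2114, 0.3173, 2.6416)
step 5: θ'=2.1416 (R=-1.2500) → pose (4.7588, 0.7389, 2.1416)
step 6: θ'=1.6416 (R=-2.0000) → pose (4.4468, 1.6780, 1.6416)

(4.4468, 1.6780, 1.6416)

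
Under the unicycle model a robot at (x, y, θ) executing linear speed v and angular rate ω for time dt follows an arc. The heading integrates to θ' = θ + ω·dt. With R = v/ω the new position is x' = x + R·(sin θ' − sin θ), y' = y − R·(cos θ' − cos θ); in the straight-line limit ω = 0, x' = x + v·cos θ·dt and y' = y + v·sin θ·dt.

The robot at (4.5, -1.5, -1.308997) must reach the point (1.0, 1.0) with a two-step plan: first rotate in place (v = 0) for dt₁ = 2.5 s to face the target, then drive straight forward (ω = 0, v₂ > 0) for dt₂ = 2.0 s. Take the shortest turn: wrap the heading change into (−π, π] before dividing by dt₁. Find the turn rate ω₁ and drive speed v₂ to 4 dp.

heading to target = atan2(1−-1.5, 1−4.5) = 2.5213
Δθ = wrap(2.5213 − -1.3090) = -2.4528; ω₁ = Δθ/dt₁ = -0.9811
distance = √((1−4.5)² + (1−-1.5)²) = 4.3012; v₂ = distance/dt₂ = 2.1506

ω₁ = -0.9811, v₂ = 2.1506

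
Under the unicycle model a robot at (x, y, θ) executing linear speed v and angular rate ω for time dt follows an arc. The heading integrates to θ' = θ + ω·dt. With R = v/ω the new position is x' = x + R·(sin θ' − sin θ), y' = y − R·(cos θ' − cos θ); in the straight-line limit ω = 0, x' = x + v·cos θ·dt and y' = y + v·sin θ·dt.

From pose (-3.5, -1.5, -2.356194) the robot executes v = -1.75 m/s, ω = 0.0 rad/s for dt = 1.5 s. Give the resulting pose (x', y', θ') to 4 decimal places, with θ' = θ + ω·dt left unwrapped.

θ' = -2.3562 + 0.0·1.5 = -2.3562
ω = 0 → straight: x' = -3.5 + -1.75·cos(-2.3562)·1.5 = -1.6438
y' = -1.5 + -1.75·sin(-2.3562)·1.5 = 0.3562

(-1.6438, 0.3562, -2.3562)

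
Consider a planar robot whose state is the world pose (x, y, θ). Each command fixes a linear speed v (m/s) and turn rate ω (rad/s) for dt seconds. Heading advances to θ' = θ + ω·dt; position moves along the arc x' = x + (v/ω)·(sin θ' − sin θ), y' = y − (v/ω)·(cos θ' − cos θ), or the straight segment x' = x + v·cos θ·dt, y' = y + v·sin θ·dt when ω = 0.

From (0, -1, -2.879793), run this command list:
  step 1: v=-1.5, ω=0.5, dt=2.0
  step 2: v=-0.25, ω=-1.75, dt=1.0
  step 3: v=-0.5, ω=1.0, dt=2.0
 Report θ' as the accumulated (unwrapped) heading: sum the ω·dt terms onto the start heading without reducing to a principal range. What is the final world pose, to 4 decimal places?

(3.0182, 1.4803, -1.6298)

step 1: θ'=-1.8798 (R=-3.0000) → pose (2.0815, 0.9855, -1.8798)
step 2: θ'=-3.6298 (R=0.1429) → pose (2.2846, 1.0682, -3.6298)
step 3: θ'=-1.6298 (R=-0.5000) → pose (3.0182, 1.4803, -1.6298)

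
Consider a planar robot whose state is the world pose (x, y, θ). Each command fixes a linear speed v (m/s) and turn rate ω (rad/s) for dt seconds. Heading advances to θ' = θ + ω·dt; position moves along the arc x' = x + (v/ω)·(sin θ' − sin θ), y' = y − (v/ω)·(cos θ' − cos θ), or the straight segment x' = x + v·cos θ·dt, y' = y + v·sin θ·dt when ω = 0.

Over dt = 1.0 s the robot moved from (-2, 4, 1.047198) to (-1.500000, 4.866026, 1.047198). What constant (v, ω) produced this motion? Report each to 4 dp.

Δθ = 1.047198 − 1.047198 = 0.000000
ω = Δθ/dt = 0.000000/1.0 = 0.0000
ω = 0 → v = (Δx·cos θ + Δy·sin θ)/dt = 1.0000

v = 1.0000, ω = 0.0000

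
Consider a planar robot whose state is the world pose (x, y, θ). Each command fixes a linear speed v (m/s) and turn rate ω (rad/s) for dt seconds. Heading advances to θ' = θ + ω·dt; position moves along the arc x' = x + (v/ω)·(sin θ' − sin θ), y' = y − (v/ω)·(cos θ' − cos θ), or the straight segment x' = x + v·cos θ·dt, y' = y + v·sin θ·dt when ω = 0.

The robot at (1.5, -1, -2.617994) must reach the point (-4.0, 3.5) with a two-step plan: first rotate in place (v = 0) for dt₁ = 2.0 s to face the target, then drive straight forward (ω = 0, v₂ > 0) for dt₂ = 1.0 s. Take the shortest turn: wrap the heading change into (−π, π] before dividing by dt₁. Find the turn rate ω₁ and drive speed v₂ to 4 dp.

heading to target = atan2(3.5−-1, -4−1.5) = 2.4559
Δθ = wrap(2.4559 − -2.6180) = -1.2093; ω₁ = Δθ/dt₁ = -0.6047
distance = √((-4−1.5)² + (3.5−-1)²) = 7.1063; v₂ = distance/dt₂ = 7.1063

ω₁ = -0.6047, v₂ = 7.1063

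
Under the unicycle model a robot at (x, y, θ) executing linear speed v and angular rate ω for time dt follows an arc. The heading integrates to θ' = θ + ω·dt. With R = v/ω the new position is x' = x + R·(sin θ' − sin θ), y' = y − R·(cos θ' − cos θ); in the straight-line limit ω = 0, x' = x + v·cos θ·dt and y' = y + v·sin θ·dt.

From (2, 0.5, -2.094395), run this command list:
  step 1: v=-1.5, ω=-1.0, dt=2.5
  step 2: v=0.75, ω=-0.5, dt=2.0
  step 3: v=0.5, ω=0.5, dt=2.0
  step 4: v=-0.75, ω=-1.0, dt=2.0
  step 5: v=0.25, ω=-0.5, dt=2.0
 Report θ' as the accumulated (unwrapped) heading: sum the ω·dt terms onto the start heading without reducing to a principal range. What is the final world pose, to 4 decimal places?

(5.0379, 1.0010, -7.5944)

step 1: θ'=-4.5944 (R=1.5000) → pose (4.7886, -0.0734, -4.5944)
step 2: θ'=-5.5944 (R=-1.5000) → pose (5.3248, 1.2612, -5.5944)
step 3: θ'=-4.5944 (R=1.0000) → pose (5.6822, 2.1509, -4.5944)
step 4: θ'=-6.5944 (R=0.7500) → pose (4.7078, 1.3487, -6.5944)
step 5: θ'=-7.5944 (R=-0.5000) → pose (5.0379, 1.0010, -7.5944)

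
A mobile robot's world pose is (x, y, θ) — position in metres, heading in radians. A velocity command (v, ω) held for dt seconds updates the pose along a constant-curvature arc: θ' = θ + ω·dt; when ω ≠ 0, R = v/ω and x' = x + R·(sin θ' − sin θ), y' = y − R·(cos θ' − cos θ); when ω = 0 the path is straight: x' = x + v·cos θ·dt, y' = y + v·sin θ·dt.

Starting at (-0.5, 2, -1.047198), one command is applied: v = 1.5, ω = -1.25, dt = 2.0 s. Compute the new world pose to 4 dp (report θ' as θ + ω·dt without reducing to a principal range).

(-2.0127, 0.2974, -3.5472)

θ' = -1.0472 + -1.25·2.0 = -3.5472
R = v/ω = 1.5/-1.25 = -1.2000
x' = -0.5 + -1.2000·(sin -3.5472 − sin -1.0472) = -2.0127
y' = 2 − -1.2000·(cos -3.5472 − cos -1.0472) = 0.2974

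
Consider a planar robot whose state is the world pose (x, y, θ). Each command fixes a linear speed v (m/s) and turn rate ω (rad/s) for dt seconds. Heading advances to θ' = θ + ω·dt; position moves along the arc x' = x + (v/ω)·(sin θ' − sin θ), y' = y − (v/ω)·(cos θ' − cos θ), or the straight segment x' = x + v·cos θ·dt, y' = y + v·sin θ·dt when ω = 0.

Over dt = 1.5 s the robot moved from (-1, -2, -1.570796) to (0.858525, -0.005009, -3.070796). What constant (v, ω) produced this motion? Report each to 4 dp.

Δθ = -3.070796 − -1.570796 = -1.500000
ω = Δθ/dt = -1.500000/1.5 = -1.0000
R = −Δy/(cos θ' − cos θ) = 2.0000
v = R·ω = 2.0000·-1.0000 = -2.0000

v = -2.0000, ω = -1.0000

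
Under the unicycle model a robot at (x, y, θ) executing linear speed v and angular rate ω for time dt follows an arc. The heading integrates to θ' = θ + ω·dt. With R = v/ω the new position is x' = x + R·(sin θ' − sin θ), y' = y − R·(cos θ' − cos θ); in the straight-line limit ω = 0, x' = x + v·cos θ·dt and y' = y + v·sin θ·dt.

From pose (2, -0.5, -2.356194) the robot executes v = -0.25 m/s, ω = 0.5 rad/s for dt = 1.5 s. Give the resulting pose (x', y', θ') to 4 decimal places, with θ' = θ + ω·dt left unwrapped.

θ' = -2.3562 + 0.5·1.5 = -1.6062
R = v/ω = -0.25/0.5 = -0.5000
x' = 2 + -0.5000·(sin -1.6062 − sin -2.3562) = 2.1461
y' = -0.5 − -0.5000·(cos -1.6062 − cos -2.3562) = -0.1641

(2.1461, -0.1641, -1.6062)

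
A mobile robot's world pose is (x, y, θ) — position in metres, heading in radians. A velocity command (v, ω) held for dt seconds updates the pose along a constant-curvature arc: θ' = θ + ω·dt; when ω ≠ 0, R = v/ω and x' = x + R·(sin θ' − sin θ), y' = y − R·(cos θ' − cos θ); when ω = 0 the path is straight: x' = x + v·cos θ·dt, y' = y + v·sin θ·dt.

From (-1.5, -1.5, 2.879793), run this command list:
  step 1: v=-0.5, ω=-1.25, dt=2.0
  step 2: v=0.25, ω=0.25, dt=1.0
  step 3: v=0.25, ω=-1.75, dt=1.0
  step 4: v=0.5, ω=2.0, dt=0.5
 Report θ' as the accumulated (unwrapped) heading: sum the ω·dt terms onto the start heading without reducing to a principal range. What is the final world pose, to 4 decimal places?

(-0.8292, -2.3298, -0.1202)

step 1: θ'=0.3798 (R=0.4000) → pose (-1.4552, -2.2579, 0.3798)
step 2: θ'=0.6298 (R=1.0000) → pose (-1.2370, -2.1373, 0.6298)
step 3: θ'=-1.1202 (R=-0.1429) → pose (-1.0242, -2.1905, -1.1202)
step 4: θ'=-0.1202 (R=0.2500) → pose (-0.8292, -2.3298, -0.1202)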